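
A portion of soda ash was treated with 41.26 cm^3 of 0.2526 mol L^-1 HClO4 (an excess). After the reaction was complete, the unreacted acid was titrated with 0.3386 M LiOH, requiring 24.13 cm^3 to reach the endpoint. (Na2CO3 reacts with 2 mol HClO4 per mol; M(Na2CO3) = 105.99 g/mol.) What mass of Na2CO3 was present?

Total n(HClO4) added = 0.2526 x 0.04126 = 0.01042 mol.
n(LiOH) used = 0.3386 x 0.02413 = 0.008170 mol, which equals the excess n(HClO4).
So n(HClO4) consumed by the sample = 0.01042 - 0.008170 = 0.002252 mol.
n(Na2CO3) = 0.002252 / 2 = 0.001126 mol.
mass = 0.001126 mol x 105.99 g/mol = 0.119 g.

0.119 g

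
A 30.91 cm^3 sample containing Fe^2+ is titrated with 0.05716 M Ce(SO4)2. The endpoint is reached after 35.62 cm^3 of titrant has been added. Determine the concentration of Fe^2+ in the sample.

n(Ce(SO4)2) = 0.05716 x 0.03562 = 0.002036 mol.
From the balanced equation, 1 mol Ce(SO4)2 reacts with 1 mol Fe^2+, so n(Fe^2+) = 0.002036 x 1/1 = 0.002036 mol.
[Fe^2+] = 0.002036 / 0.03091 L = 0.0659 M.

0.0659 M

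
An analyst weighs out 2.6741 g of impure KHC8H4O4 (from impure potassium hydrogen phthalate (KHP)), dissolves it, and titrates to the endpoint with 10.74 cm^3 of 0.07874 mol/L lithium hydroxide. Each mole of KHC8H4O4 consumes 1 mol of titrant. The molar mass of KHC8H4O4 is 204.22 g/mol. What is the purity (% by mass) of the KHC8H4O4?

6.46%

n(LiOH) = 0.07874 x 0.01074 = 0.0008457 mol.
n(KHC8H4O4) = 0.0008457 / 1 = 0.0008457 mol.
mass of KHC8H4O4 = 0.0008457 x 204.22 = 0.1727 g.
% purity = 0.1727 / 2.6741 x 100 = 6.46%.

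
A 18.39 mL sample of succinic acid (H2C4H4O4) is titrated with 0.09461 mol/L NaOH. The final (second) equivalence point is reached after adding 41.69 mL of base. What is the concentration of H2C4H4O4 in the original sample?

n(NaOH) = 0.09461 x 0.04169 = 0.003944 mol.
At the final (second) equivalence point, 2 mol OH^- react per mol H2C4H4O4, so n(H2C4H4O4) = 0.003944 / 2 = 0.001972 mol.
[H2C4H4O4] = 0.001972 / 0.01839 L = 0.107 M.

0.107 M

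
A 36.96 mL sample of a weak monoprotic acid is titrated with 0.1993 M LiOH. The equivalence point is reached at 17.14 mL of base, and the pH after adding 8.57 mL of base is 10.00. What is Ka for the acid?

8.57 mL is half of the equivalence volume, so this is the half-equivalence point where [HA] = [A^-].
At half-equivalence pH = pKa, so pKa = 10.00.
Ka = 10^(-10.00) = 1.0 x 10^-10.

1.0 x 10^-10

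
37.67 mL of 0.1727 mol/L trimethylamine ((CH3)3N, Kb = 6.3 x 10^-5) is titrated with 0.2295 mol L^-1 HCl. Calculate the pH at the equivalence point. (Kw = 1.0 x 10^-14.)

5.40

n((CH3)3N) = 0.1727 x 0.03767 = 0.006506 mol; V(HCl) at equivalence = 0.006506/0.2295 = 0.02835 L.
At equivalence the base is fully converted to (CH3)3NH+; total volume = 0.06602 L, so [(CH3)3NH+] = 0.006506/0.06602 = 0.09854 M.
Ka((CH3)3NH+) = Kw/Kb = 1.0e-14 / 6.3 x 10^-5 = 1.59e-10.
[H^+] = sqrt(Ka x [(CH3)3NH+]) = sqrt(1.59e-10 x 0.09854) = 3.95e-6 M.
pH = -log(3.95e-6) = 5.40.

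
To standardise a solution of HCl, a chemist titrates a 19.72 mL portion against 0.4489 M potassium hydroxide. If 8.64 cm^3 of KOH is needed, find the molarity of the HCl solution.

0.197 M

n(KOH) delivered = 0.4489 x 0.008640 = 0.003878 mol.
For a 1:1 reaction, n(HCl) = 0.003878 mol.
[HCl] = 0.003878 mol / 0.01972 L = 0.197 M.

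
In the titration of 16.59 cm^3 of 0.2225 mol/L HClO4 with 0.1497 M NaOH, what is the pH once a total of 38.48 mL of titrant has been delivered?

n(acid) = 0.2225 x 0.01659 = 0.003691 mol; n(NaOH) added = 0.1497 x 0.03848 = 0.005760 mol.
Base is in excess by 0.005760 - 0.003691 = 0.002069 mol in a total volume of 0.05507 L.
[OH^-] = 0.002069/0.05507 = 0.03757 M, so pOH = 1.43 and pH = 14.00 - 1.43 = 12.57.

12.57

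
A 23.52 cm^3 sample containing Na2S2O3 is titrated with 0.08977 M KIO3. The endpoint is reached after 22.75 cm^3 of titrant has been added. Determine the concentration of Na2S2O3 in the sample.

0.521 M

n(KIO3) = 0.08977 x 0.02275 = 0.002042 mol.
From the balanced equation, 1 mol KIO3 reacts with 6 mol Na2S2O3, so n(Na2S2O3) = 0.002042 x 6/1 = 0.01225 mol.
[Na2S2O3] = 0.01225 / 0.02352 L = 0.521 M.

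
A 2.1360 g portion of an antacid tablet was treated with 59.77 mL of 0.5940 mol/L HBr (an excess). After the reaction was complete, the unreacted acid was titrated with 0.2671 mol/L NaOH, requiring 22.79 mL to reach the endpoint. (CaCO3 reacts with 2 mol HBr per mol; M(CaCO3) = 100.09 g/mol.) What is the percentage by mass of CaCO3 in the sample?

Total n(HBr) added = 0.5940 x 0.05977 = 0.03550 mol.
n(NaOH) used = 0.2671 x 0.02279 = 0.006087 mol, which equals the excess n(HBr).
So n(HBr) consumed by the sample = 0.03550 - 0.006087 = 0.02942 mol.
n(CaCO3) = 0.02942 / 2 = 0.01471 mol.
mass CaCO3 = 0.01471 x 100.09 = 1.472 g, so %CaCO3 = 1.472/2.1360 x 100 = 68.9%.

68.9%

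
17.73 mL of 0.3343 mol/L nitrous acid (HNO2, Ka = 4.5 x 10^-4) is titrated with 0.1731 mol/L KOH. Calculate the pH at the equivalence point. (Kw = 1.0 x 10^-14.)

n(HNO2) = 0.3343 x 0.01773 = 0.005927 mol; V(KOH) at equivalence = 0.005927/0.1731 = 0.03424 L.
At equivalence all the acid is converted to NO2-; total volume = 0.01773 + 0.03424 = 0.05197 L, so [NO2-] = 0.005927/0.05197 = 0.1140 M.
Kb = Kw/Ka = 1.0e-14 / 4.5 x 10^-4 = 2.22e-11.
[OH^-] = sqrt(Kb x [NO2-]) = sqrt(2.22e-11 x 0.1140) = 1.59e-6 M.
pOH = 5.80, so pH = 14.00 - 5.80 = 8.20.

8.20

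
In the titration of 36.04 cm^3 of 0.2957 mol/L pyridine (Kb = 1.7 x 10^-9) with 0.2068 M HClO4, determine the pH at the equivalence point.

n(C5H5N) = 0.2957 x 0.03604 = 0.01066 mol; V(HClO4) at equivalence = 0.01066/0.2068 = 0.05153 L.
At equivalence the base is fully converted to C5H5NH+; total volume = 0.08757 L, so [C5H5NH+] = 0.01066/0.08757 = 0.1217 M.
Ka(C5H5NH+) = Kw/Kb = 1.0e-14 / 1.7 x 10^-9 = 5.88e-6.
[H^+] = sqrt(Ka x [C5H5NH+]) = sqrt(5.88e-6 x 0.1217) = 0.000846 M.
pH = -log(0.000846) = 3.07.

3.07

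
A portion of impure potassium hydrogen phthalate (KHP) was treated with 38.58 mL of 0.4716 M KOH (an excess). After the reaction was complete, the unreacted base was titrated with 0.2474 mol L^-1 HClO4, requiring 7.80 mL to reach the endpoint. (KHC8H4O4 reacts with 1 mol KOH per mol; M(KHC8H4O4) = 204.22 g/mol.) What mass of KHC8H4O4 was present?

Total n(KOH) added = 0.4716 x 0.03858 = 0.01819 mol.
n(HClO4) used = 0.2474 x 0.007800 = 0.001930 mol, which equals the excess n(KOH).
So n(KOH) consumed by the sample = 0.01819 - 0.001930 = 0.01626 mol.
n(KHC8H4O4) = 0.01626 / 1 = 0.01626 mol.
mass = 0.01626 mol x 204.22 g/mol = 3.32 g.

3.32 g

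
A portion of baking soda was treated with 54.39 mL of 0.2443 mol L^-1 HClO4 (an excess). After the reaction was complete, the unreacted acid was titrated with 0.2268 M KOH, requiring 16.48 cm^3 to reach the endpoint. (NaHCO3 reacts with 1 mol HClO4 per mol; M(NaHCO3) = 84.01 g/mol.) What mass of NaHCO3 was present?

Total n(HClO4) added = 0.2443 x 0.05439 = 0.01329 mol.
n(KOH) used = 0.2268 x 0.01648 = 0.003738 mol, which equals the excess n(HClO4).
So n(HClO4) consumed by the sample = 0.01329 - 0.003738 = 0.009550 mol.
n(NaHCO3) = 0.009550 / 1 = 0.009550 mol.
mass = 0.009550 mol x 84.01 g/mol = 0.802 g.

0.802 g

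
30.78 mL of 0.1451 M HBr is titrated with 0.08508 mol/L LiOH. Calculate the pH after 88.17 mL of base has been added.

n(acid) = 0.1451 x 0.03078 = 0.004466 mol; n(LiOH) added = 0.08508 x 0.08817 = 0.007502 mol.
Base is in excess by 0.007502 - 0.004466 = 0.003035 mol in a total volume of 0.1190 L.
[OH^-] = 0.003035/0.1190 = 0.02552 M, so pOH = 1.59 and pH = 14.00 - 1.59 = 12.41.

12.41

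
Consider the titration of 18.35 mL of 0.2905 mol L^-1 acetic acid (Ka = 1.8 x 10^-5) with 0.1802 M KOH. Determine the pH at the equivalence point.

8.90

n(CH3COOH) = 0.2905 x 0.01835 = 0.005331 mol; V(KOH) at equivalence = 0.005331/0.1802 = 0.02958 L.
At equivalence all the acid is converted to CH3COO-; total volume = 0.01835 + 0.02958 = 0.04793 L, so [CH3COO-] = 0.005331/0.04793 = 0.1112 M.
Kb = Kw/Ka = 1.0e-14 / 1.8 x 10^-5 = 5.56e-10.
[OH^-] = sqrt(Kb x [CH3COO-]) = sqrt(5.56e-10 x 0.1112) = 7.86e-6 M.
pOH = 5.10, so pH = 14.00 - 5.10 = 8.90.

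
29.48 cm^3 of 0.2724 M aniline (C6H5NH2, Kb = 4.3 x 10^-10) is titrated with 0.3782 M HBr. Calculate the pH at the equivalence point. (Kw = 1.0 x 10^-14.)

2.72

n(C6H5NH2) = 0.2724 x 0.02948 = 0.008030 mol; V(HBr) at equivalence = 0.008030/0.3782 = 0.02123 L.
At equivalence the base is fully converted to C6H5NH3+; total volume = 0.05071 L, so [C6H5NH3+] = 0.008030/0.05071 = 0.1583 M.
Ka(C6H5NH3+) = Kw/Kb = 1.0e-14 / 4.3 x 10^-10 = 2.33e-5.
[H^+] = sqrt(Ka x [C6H5NH3+]) = sqrt(2.33e-5 x 0.1583) = 0.00192 M.
pH = -log(0.00192) = 2.72.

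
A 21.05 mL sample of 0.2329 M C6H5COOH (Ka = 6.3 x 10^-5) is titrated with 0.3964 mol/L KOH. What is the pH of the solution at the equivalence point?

8.68

n(C6H5COOH) = 0.2329 x 0.02105 = 0.004903 mol; V(KOH) at equivalence = 0.004903/0.3964 = 0.01237 L.
At equivalence all the acid is converted to C6H5COO-; total volume = 0.02105 + 0.01237 = 0.03342 L, so [C6H5COO-] = 0.004903/0.03342 = 0.1467 M.
Kb = Kw/Ka = 1.0e-14 / 6.3 x 10^-5 = 1.59e-10.
[OH^-] = sqrt(Kb x [C6H5COO-]) = sqrt(1.59e-10 x 0.1467) = 4.83e-6 M.
pOH = 5.32, so pH = 14.00 - 5.32 = 8.68.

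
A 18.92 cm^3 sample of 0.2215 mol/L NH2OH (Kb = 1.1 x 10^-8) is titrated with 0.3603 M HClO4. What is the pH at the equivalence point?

3.45

n(NH2OH) = 0.2215 x 0.01892 = 0.004191 mol; V(HClO4) at equivalence = 0.004191/0.3603 = 0.01163 L.
At equivalence the base is fully converted to NH3OH+; total volume = 0.03055 L, so [NH3OH+] = 0.004191/0.03055 = 0.1372 M.
Ka(NH3OH+) = Kw/Kb = 1.0e-14 / 1.1 x 10^-8 = 9.09e-7.
[H^+] = sqrt(Ka x [NH3OH+]) = sqrt(9.09e-7 x 0.1372) = 0.000353 M.
pH = -log(0.000353) = 3.45.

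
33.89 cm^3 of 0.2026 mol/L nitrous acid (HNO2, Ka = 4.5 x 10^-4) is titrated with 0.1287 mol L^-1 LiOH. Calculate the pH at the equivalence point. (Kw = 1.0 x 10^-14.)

8.12

n(HNO2) = 0.2026 x 0.03389 = 0.006866 mol; V(LiOH) at equivalence = 0.006866/0.1287 = 0.05335 L.
At equivalence all the acid is converted to NO2-; total volume = 0.03389 + 0.05335 = 0.08724 L, so [NO2-] = 0.006866/0.08724 = 0.07870 M.
Kb = Kw/Ka = 1.0e-14 / 4.5 x 10^-4 = 2.22e-11.
[OH^-] = sqrt(Kb x [NO2-]) = sqrt(2.22e-11 x 0.07870) = 1.32e-6 M.
pOH = 5.88, so pH = 14.00 - 5.88 = 8.12.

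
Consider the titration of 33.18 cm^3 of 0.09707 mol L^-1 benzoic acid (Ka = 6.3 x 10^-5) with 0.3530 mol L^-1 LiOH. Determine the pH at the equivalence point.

8.54

n(C6H5COOH) = 0.09707 x 0.03318 = 0.003221 mol; V(LiOH) at equivalence = 0.003221/0.3530 = 0.009124 L.
At equivalence all the acid is converted to C6H5COO-; total volume = 0.03318 + 0.009124 = 0.04230 L, so [C6H5COO-] = 0.003221/0.04230 = 0.07613 M.
Kb = Kw/Ka = 1.0e-14 / 6.3 x 10^-5 = 1.59e-10.
[OH^-] = sqrt(Kb x [C6H5COO-]) = sqrt(1.59e-10 x 0.07613) = 3.48e-6 M.
pOH = 5.46, so pH = 14.00 - 5.46 = 8.54.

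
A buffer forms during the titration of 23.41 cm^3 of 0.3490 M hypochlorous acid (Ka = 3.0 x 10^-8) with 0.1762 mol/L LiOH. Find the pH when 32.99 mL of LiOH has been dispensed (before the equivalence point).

7.91

Initial n(HClO) = 0.3490 x 0.02341 = 0.008170 mol.
n(LiOH) added = 0.1762 x 0.03299 = 0.005813 mol, converting that many moles of HClO to ClO-.
Remaining n(HClO) = 0.002357 mol; n(ClO-) = 0.005813 mol.
By Henderson-Hasselbalch, pH = pKa + log([A^-]/[HA]) = 7.52 + log(0.005813/0.002357) = 7.52 + (+0.39) = 7.91.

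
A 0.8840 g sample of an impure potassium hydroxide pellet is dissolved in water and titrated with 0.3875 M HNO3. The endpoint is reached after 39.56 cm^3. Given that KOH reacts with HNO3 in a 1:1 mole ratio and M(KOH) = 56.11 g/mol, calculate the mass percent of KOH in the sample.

97.3%

n(HNO3) = 0.3875 x 0.03956 = 0.01533 mol.
n(KOH) = 0.01533 / 1 = 0.01533 mol.
mass of KOH = 0.01533 x 56.11 = 0.8601 g.
% purity = 0.8601 / 0.8840 x 100 = 97.3%.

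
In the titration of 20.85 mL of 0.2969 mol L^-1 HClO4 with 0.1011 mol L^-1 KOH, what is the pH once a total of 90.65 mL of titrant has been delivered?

n(acid) = 0.2969 x 0.02085 = 0.006190 mol; n(KOH) added = 0.1011 x 0.09065 = 0.009165 mol.
Base is in excess by 0.009165 - 0.006190 = 0.002974 mol in a total volume of 0.1115 L.
[OH^-] = 0.002974/0.1115 = 0.02668 M, so pOH = 1.57 and pH = 14.00 - 1.57 = 12.43.

12.43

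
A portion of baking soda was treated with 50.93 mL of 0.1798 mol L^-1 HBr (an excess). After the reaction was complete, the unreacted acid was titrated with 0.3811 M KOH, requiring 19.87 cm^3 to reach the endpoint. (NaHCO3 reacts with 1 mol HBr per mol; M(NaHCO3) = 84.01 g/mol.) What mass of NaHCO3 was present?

Total n(HBr) added = 0.1798 x 0.05093 = 0.009157 mol.
n(KOH) used = 0.3811 x 0.01987 = 0.007572 mol, which equals the excess n(HBr).
So n(HBr) consumed by the sample = 0.009157 - 0.007572 = 0.001585 mol.
n(NaHCO3) = 0.001585 / 1 = 0.001585 mol.
mass = 0.001585 mol x 84.01 g/mol = 0.133 g.

0.133 g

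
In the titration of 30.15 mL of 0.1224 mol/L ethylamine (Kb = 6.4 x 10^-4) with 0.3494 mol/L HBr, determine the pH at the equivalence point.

5.92

n(C2H5NH2) = 0.1224 x 0.03015 = 0.003690 mol; V(HBr) at equivalence = 0.003690/0.3494 = 0.01056 L.
At equivalence the base is fully converted to C2H5NH3+; total volume = 0.04071 L, so [C2H5NH3+] = 0.003690/0.04071 = 0.09065 M.
Ka(C2H5NH3+) = Kw/Kb = 1.0e-14 / 6.4 x 10^-4 = 1.56e-11.
[H^+] = sqrt(Ka x [C2H5NH3+]) = sqrt(1.56e-11 x 0.09065) = 1.19e-6 M.
pH = -log(1.19e-6) = 5.92.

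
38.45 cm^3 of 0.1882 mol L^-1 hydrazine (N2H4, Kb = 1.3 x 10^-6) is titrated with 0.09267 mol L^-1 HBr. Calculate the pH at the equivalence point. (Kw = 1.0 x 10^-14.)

n(N2H4) = 0.1882 x 0.03845 = 0.007236 mol; V(HBr) at equivalence = 0.007236/0.09267 = 0.07809 L.
At equivalence the base is fully converted to N2H5+; total volume = 0.1165 L, so [N2H5+] = 0.007236/0.1165 = 0.06209 M.
Ka(N2H5+) = Kw/Kb = 1.0e-14 / 1.3 x 10^-6 = 7.69e-9.
[H^+] = sqrt(Ka x [N2H5+]) = sqrt(7.69e-9 x 0.06209) = 2.19e-5 M.
pH = -log(2.19e-5) = 4.66.

4.66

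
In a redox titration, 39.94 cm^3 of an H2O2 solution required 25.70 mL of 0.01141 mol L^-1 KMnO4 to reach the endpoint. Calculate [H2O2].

0.0184 M

n(KMnO4) = 0.01141 x 0.02570 = 0.0002932 mol.
From the balanced equation, 2 mol KMnO4 reacts with 5 mol H2O2, so n(H2O2) = 0.0002932 x 5/2 = 0.0007331 mol.
[H2O2] = 0.0007331 / 0.03994 L = 0.0184 M.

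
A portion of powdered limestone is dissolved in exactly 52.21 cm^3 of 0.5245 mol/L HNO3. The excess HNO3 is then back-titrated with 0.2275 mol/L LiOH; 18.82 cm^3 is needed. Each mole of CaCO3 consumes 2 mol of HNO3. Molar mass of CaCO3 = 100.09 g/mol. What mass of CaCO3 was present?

1.16 g

Total n(HNO3) added = 0.5245 x 0.05221 = 0.02738 mol.
n(LiOH) used = 0.2275 x 0.01882 = 0.004282 mol, which equals the excess n(HNO3).
So n(HNO3) consumed by the sample = 0.02738 - 0.004282 = 0.02310 mol.
n(CaCO3) = 0.02310 / 2 = 0.01155 mol.
mass = 0.01155 mol x 100.09 g/mol = 1.16 g.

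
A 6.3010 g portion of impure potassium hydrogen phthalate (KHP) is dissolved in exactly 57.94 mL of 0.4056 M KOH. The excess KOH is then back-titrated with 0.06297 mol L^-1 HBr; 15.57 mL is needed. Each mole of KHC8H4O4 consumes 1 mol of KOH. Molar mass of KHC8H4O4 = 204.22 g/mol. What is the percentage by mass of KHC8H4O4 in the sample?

Total n(KOH) added = 0.4056 x 0.05794 = 0.02350 mol.
n(HBr) used = 0.06297 x 0.01557 = 0.0009804 mol, which equals the excess n(KOH).
So n(KOH) consumed by the sample = 0.02350 - 0.0009804 = 0.02252 mol.
n(KHC8H4O4) = 0.02252 / 1 = 0.02252 mol.
mass KHC8H4O4 = 0.02252 x 204.22 = 4.599 g, so %KHC8H4O4 = 4.599/6.3010 x 100 = 73.0%.

73.0%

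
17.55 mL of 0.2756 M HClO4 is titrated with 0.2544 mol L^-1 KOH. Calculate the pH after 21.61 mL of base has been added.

12.23

n(acid) = 0.2756 x 0.01755 = 0.004837 mol; n(KOH) added = 0.2544 x 0.02161 = 0.005498 mol.
Base is in excess by 0.005498 - 0.004837 = 0.0006608 mol in a total volume of 0.03916 L.
[OH^-] = 0.0006608/0.03916 = 0.01687 M, so pOH = 1.77 and pH = 14.00 - 1.77 = 12.23.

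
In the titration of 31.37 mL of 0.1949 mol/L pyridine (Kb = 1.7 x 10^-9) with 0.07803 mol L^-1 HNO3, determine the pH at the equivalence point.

3.24

n(C5H5N) = 0.1949 x 0.03137 = 0.006114 mol; V(HNO3) at equivalence = 0.006114/0.07803 = 0.07835 L.
At equivalence the base is fully converted to C5H5NH+; total volume = 0.1097 L, so [C5H5NH+] = 0.006114/0.1097 = 0.05572 M.
Ka(C5H5NH+) = Kw/Kb = 1.0e-14 / 1.7 x 10^-9 = 5.88e-6.
[H^+] = sqrt(Ka x [C5H5NH+]) = sqrt(5.88e-6 x 0.05572) = 0.000573 M.
pH = -log(0.000573) = 3.24.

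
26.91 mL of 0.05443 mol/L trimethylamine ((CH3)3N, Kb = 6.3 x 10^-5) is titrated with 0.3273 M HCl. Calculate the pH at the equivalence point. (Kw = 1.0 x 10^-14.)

n((CH3)3N) = 0.05443 x 0.02691 = 0.001465 mol; V(HCl) at equivalence = 0.001465/0.3273 = 0.004475 L.
At equivalence the base is fully converted to (CH3)3NH+; total volume = 0.03139 L, so [(CH3)3NH+] = 0.001465/0.03139 = 0.04667 M.
Ka((CH3)3NH+) = Kw/Kb = 1.0e-14 / 6.3 x 10^-5 = 1.59e-10.
[H^+] = sqrt(Ka x [(CH3)3NH+]) = sqrt(1.59e-10 x 0.04667) = 2.72e-6 M.
pH = -log(2.72e-6) = 5.57.

5.57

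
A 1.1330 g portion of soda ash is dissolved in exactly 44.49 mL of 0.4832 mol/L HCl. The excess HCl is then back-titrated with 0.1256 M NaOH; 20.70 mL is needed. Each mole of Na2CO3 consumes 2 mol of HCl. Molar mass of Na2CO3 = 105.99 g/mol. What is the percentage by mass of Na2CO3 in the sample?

88.4%

Total n(HCl) added = 0.4832 x 0.04449 = 0.02150 mol.
n(NaOH) used = 0.1256 x 0.02070 = 0.002600 mol, which equals the excess n(HCl).
So n(HCl) consumed by the sample = 0.02150 - 0.002600 = 0.01890 mol.
n(Na2CO3) = 0.01890 / 2 = 0.009449 mol.
mass Na2CO3 = 0.009449 x 105.99 = 1.001 g, so %Na2CO3 = 1.001/1.1330 x 100 = 88.4%.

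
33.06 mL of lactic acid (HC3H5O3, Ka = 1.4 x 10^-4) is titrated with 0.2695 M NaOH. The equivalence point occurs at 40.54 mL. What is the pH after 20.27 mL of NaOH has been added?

3.85

20.27 mL is exactly half the equivalence volume (40.54/2), i.e. the half-equivalence point.
There, n(HA) = n(A^-), so pH = pKa = -log(1.4 x 10^-4) = 3.85.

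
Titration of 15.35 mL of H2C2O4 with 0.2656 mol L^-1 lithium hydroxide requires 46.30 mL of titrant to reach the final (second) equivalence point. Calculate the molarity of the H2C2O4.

n(LiOH) = 0.2656 x 0.04630 = 0.01230 mol.
At the final (second) equivalence point, 2 mol OH^- react per mol H2C2O4, so n(H2C2O4) = 0.01230 / 2 = 0.006149 mol.
[H2C2O4] = 0.006149 / 0.01535 L = 0.401 M.

0.401 M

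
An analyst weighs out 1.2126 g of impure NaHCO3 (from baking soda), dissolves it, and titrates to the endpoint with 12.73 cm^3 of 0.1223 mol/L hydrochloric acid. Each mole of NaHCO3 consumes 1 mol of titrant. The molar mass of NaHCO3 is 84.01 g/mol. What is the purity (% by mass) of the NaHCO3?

n(HCl) = 0.1223 x 0.01273 = 0.001557 mol.
n(NaHCO3) = 0.001557 / 1 = 0.001557 mol.
mass of NaHCO3 = 0.001557 x 84.01 = 0.1308 g.
% purity = 0.1308 / 1.2126 x 100 = 10.8%.

10.8%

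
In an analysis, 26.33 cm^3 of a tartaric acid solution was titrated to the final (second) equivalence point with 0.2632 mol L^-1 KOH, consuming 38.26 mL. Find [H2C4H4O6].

0.191 M

n(KOH) = 0.2632 x 0.03826 = 0.01007 mol.
At the final (second) equivalence point, 2 mol OH^- react per mol H2C4H4O6, so n(H2C4H4O6) = 0.01007 / 2 = 0.005035 mol.
[H2C4H4O6] = 0.005035 / 0.02633 L = 0.191 M.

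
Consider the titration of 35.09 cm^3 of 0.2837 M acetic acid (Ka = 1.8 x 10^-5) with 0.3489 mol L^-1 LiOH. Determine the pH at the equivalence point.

n(CH3COOH) = 0.2837 x 0.03509 = 0.009955 mol; V(LiOH) at equivalence = 0.009955/0.3489 = 0.02853 L.
At equivalence all the acid is converted to CH3COO-; total volume = 0.03509 + 0.02853 = 0.06362 L, so [CH3COO-] = 0.009955/0.06362 = 0.1565 M.
Kb = Kw/Ka = 1.0e-14 / 1.8 x 10^-5 = 5.56e-10.
[OH^-] = sqrt(Kb x [CH3COO-]) = sqrt(5.56e-10 x 0.1565) = 9.32e-6 M.
pOH = 5.03, so pH = 14.00 - 5.03 = 8.97.

8.97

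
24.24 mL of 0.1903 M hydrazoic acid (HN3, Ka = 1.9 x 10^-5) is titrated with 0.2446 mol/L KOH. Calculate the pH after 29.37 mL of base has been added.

n(acid) = 0.1903 x 0.02424 = 0.004613 mol; n(KOH) added = 0.2446 x 0.02937 = 0.007184 mol.
Base is in excess by 0.007184 - 0.004613 = 0.002571 mol in a total volume of 0.05361 L.
[OH^-] = 0.002571/0.05361 = 0.04796 M, so pOH = 1.32 and pH = 14.00 - 1.32 = 12.68.

12.68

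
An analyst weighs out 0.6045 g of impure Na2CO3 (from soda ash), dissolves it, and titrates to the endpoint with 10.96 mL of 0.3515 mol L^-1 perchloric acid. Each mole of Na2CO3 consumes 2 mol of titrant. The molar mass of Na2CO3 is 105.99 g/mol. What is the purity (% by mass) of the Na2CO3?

n(HClO4) = 0.3515 x 0.01096 = 0.003852 mol.
n(Na2CO3) = 0.003852 / 2 = 0.001926 mol.
mass of Na2CO3 = 0.001926 x 105.99 = 0.2042 g.
% purity = 0.2042 / 0.6045 x 100 = 33.8%.

33.8%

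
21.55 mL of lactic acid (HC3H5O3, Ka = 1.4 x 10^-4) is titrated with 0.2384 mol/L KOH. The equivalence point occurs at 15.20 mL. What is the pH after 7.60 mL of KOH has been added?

3.85

7.60 mL is exactly half the equivalence volume (15.20/2), i.e. the half-equivalence point.
There, n(HA) = n(A^-), so pH = pKa = -log(1.4 x 10^-4) = 3.85.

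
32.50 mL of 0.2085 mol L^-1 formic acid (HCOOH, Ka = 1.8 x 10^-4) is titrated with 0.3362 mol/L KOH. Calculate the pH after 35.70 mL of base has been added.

n(acid) = 0.2085 x 0.03250 = 0.006776 mol; n(KOH) added = 0.3362 x 0.03570 = 0.01200 mol.
Base is in excess by 0.01200 - 0.006776 = 0.005226 mol in a total volume of 0.06820 L.
[OH^-] = 0.005226/0.06820 = 0.07663 M, so pOH = 1.12 and pH = 14.00 - 1.12 = 12.88.

12.88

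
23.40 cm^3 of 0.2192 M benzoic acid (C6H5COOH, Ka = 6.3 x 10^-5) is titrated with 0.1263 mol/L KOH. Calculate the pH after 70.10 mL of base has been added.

12.60

n(acid) = 0.2192 x 0.02340 = 0.005129 mol; n(KOH) added = 0.1263 x 0.07010 = 0.008854 mol.
Base is in excess by 0.008854 - 0.005129 = 0.003724 mol in a total volume of 0.09350 L.
[OH^-] = 0.003724/0.09350 = 0.03983 M, so pOH = 1.40 and pH = 14.00 - 1.40 = 12.60.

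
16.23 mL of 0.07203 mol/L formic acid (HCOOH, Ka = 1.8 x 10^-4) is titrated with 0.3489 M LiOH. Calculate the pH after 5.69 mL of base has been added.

n(acid) = 0.07203 x 0.01623 = 0.001169 mol; n(LiOH) added = 0.3489 x 0.005690 = 0.001985 mol.
Base is in excess by 0.001985 - 0.001169 = 0.0008162 mol in a total volume of 0.02192 L.
[OH^-] = 0.0008162/0.02192 = 0.03724 M, so pOH = 1.43 and pH = 14.00 - 1.43 = 12.57.

12.57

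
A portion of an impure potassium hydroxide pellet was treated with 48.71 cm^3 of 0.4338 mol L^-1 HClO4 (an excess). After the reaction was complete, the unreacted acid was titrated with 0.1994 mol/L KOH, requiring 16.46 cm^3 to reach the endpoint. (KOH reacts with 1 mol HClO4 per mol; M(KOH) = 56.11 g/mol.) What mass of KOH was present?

1.00 g

Total n(HClO4) added = 0.4338 x 0.04871 = 0.02113 mol.
n(KOH) used = 0.1994 x 0.01646 = 0.003282 mol, which equals the excess n(HClO4).
So n(HClO4) consumed by the sample = 0.02113 - 0.003282 = 0.01785 mol.
n(KOH) = 0.01785 / 1 = 0.01785 mol.
mass = 0.01785 mol x 56.11 g/mol = 1.00 g.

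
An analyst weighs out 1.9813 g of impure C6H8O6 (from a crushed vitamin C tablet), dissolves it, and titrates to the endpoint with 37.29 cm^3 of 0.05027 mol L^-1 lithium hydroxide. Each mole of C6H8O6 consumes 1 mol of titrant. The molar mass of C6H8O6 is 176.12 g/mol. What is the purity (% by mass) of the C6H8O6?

n(LiOH) = 0.05027 x 0.03729 = 0.001875 mol.
n(C6H8O6) = 0.001875 / 1 = 0.001875 mol.
mass of C6H8O6 = 0.001875 x 176.12 = 0.3301 g.
% purity = 0.3301 / 1.9813 x 100 = 16.7%.

16.7%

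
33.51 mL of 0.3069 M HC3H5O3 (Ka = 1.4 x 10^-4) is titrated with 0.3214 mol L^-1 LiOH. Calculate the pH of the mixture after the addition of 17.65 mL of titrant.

Initial n(HC3H5O3) = 0.3069 x 0.03351 = 0.01028 mol.
n(LiOH) added = 0.3214 x 0.01765 = 0.005673 mol, converting that many moles of HC3H5O3 to C3H5O3-.
Remaining n(HC3H5O3) = 0.004612 mol; n(C3H5O3-) = 0.005673 mol.
By Henderson-Hasselbalch, pH = pKa + log([A^-]/[HA]) = 3.85 + log(0.005673/0.004612) = 3.85 + (+0.09) = 3.94.

3.94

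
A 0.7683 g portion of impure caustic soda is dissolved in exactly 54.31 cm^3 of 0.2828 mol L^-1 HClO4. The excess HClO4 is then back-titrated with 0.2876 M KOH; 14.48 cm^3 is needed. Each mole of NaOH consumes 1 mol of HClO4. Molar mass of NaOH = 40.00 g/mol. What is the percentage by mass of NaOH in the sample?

Total n(HClO4) added = 0.2828 x 0.05431 = 0.01536 mol.
n(KOH) used = 0.2876 x 0.01448 = 0.004164 mol, which equals the excess n(HClO4).
So n(HClO4) consumed by the sample = 0.01536 - 0.004164 = 0.01119 mol.
n(NaOH) = 0.01119 / 1 = 0.01119 mol.
mass NaOH = 0.01119 x 40.00 = 0.4478 g, so %NaOH = 0.4478/0.7683 x 100 = 58.3%.

58.3%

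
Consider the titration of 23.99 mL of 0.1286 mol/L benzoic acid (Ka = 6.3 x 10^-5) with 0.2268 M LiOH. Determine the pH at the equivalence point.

n(C6H5COOH) = 0.1286 x 0.02399 = 0.003085 mol; V(LiOH) at equivalence = 0.003085/0.2268 = 0.01360 L.
At equivalence all the acid is converted to C6H5COO-; total volume = 0.02399 + 0.01360 = 0.03759 L, so [C6H5COO-] = 0.003085/0.03759 = 0.08207 M.
Kb = Kw/Ka = 1.0e-14 / 6.3 x 10^-5 = 1.59e-10.
[OH^-] = sqrt(Kb x [C6H5COO-]) = sqrt(1.59e-10 x 0.08207) = 3.61e-6 M.
pOH = 5.44, so pH = 14.00 - 5.44 = 8.56.

8.56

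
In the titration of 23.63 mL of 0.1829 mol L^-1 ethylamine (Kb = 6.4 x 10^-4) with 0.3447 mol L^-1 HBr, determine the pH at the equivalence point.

n(C2H5NH2) = 0.1829 x 0.02363 = 0.004322 mol; V(HBr) at equivalence = 0.004322/0.3447 = 0.01254 L.
At equivalence the base is fully converted to C2H5NH3+; total volume = 0.03617 L, so [C2H5NH3+] = 0.004322/0.03617 = 0.1195 M.
Ka(C2H5NH3+) = Kw/Kb = 1.0e-14 / 6.4 x 10^-4 = 1.56e-11.
[H^+] = sqrt(Ka x [C2H5NH3+]) = sqrt(1.56e-11 x 0.1195) = 1.37e-6 M.
pH = -log(1.37e-6) = 5.86.

5.86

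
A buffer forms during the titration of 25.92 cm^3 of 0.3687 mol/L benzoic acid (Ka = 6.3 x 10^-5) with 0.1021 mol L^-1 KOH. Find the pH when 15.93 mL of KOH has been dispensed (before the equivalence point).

3.51

Initial n(C6H5COOH) = 0.3687 x 0.02592 = 0.009557 mol.
n(KOH) added = 0.1021 x 0.01593 = 0.001626 mol, converting that many moles of C6H5COOH to C6H5COO-.
Remaining n(C6H5COOH) = 0.007930 mol; n(C6H5COO-) = 0.001626 mol.
By Henderson-Hasselbalch, pH = pKa + log([A^-]/[HA]) = 4.20 + log(0.001626/0.007930) = 4.20 + (-0.69) = 3.51.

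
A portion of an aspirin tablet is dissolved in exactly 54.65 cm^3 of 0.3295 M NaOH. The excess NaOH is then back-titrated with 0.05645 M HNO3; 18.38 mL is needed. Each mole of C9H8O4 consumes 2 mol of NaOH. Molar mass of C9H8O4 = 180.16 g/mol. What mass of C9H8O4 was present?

1.53 g

Total n(NaOH) added = 0.3295 x 0.05465 = 0.01801 mol.
n(HNO3) used = 0.05645 x 0.01838 = 0.001038 mol, which equals the excess n(NaOH).
So n(NaOH) consumed by the sample = 0.01801 - 0.001038 = 0.01697 mol.
n(C9H8O4) = 0.01697 / 2 = 0.008485 mol.
mass = 0.008485 mol x 180.16 g/mol = 1.53 g.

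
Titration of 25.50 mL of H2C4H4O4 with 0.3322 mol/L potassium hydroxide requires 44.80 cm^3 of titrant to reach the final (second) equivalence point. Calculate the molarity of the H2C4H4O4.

0.292 M

n(KOH) = 0.3322 x 0.04480 = 0.01488 mol.
At the final (second) equivalence point, 2 mol OH^- react per mol H2C4H4O4, so n(H2C4H4O4) = 0.01488 / 2 = 0.007441 mol.
[H2C4H4O4] = 0.007441 / 0.02550 L = 0.292 M.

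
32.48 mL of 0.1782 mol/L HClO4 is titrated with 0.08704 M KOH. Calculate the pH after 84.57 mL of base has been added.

n(acid) = 0.1782 x 0.03248 = 0.005788 mol; n(KOH) added = 0.08704 x 0.08457 = 0.007361 mol.
Base is in excess by 0.007361 - 0.005788 = 0.001573 mol in a total volume of 0.1170 L.
[OH^-] = 0.001573/0.1170 = 0.01344 M, so pOH = 1.87 and pH = 14.00 - 1.87 = 12.13.

12.13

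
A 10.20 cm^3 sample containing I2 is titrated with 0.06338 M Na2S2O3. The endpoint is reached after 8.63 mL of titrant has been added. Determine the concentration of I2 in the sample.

n(Na2S2O3) = 0.06338 x 0.008630 = 0.0005470 mol.
From the balanced equation, 2 mol Na2S2O3 reacts with 1 mol I2, so n(I2) = 0.0005470 x 1/2 = 0.0002735 mol.
[I2] = 0.0002735 / 0.01020 L = 0.0268 M.

0.0268 M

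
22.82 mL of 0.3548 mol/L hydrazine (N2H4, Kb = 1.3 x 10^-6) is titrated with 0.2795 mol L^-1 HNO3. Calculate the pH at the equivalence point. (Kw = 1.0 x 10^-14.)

n(N2H4) = 0.3548 x 0.02282 = 0.008097 mol; V(HNO3) at equivalence = 0.008097/0.2795 = 0.02897 L.
At equivalence the base is fully converted to N2H5+; total volume = 0.05179 L, so [N2H5+] = 0.008097/0.05179 = 0.1563 M.
Ka(N2H5+) = Kw/Kb = 1.0e-14 / 1.3 x 10^-6 = 7.69e-9.
[H^+] = sqrt(Ka x [N2H5+]) = sqrt(7.69e-9 x 0.1563) = 3.47e-5 M.
pH = -log(3.47e-5) = 4.46.

4.46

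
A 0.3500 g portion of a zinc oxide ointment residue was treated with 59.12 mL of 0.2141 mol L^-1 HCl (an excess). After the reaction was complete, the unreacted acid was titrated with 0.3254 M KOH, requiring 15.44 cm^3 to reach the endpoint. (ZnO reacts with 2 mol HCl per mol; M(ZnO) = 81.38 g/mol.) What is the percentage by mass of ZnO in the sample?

Total n(HCl) added = 0.2141 x 0.05912 = 0.01266 mol.
n(KOH) used = 0.3254 x 0.01544 = 0.005024 mol, which equals the excess n(HCl).
So n(HCl) consumed by the sample = 0.01266 - 0.005024 = 0.007633 mol.
n(ZnO) = 0.007633 / 2 = 0.003817 mol.
mass ZnO = 0.003817 x 81.38 = 0.3106 g, so %ZnO = 0.3106/0.3500 x 100 = 88.7%.

88.7%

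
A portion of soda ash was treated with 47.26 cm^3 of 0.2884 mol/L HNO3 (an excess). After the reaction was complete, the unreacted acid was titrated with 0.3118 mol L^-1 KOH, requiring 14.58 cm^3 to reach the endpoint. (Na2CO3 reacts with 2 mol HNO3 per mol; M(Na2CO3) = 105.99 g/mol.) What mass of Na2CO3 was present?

0.481 g

Total n(HNO3) added = 0.2884 x 0.04726 = 0.01363 mol.
n(KOH) used = 0.3118 x 0.01458 = 0.004546 mol, which equals the excess n(HNO3).
So n(HNO3) consumed by the sample = 0.01363 - 0.004546 = 0.009084 mol.
n(Na2CO3) = 0.009084 / 2 = 0.004542 mol.
mass = 0.004542 mol x 105.99 g/mol = 0.481 g.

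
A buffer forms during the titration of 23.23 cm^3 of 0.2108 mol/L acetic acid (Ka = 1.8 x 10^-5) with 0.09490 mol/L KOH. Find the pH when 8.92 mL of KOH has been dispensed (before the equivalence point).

4.06

Initial n(CH3COOH) = 0.2108 x 0.02323 = 0.004897 mol.
n(KOH) added = 0.09490 x 0.008920 = 0.0008465 mol, converting that many moles of CH3COOH to CH3COO-.
Remaining n(CH3COOH) = 0.004050 mol; n(CH3COO-) = 0.0008465 mol.
By Henderson-Hasselbalch, pH = pKa + log([A^-]/[HA]) = 4.74 + log(0.0008465/0.004050) = 4.74 + (-0.68) = 4.06.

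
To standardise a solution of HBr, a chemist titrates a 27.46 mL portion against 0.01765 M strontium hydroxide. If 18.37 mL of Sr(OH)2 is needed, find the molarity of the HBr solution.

0.0236 M

n(Sr(OH)2) delivered = 0.01765 x 0.01837 = 0.0003242 mol.
The reaction is 2 HBr + 1 Sr(OH)2, so n(HBr) = 0.0003242 x 2/1 = 0.0006485 mol.
[HBr] = 0.0006485 mol / 0.02746 L = 0.0236 M.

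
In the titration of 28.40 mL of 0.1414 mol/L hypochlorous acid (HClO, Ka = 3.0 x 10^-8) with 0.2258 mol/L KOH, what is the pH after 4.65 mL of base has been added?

7.07

Initial n(HClO) = 0.1414 x 0.02840 = 0.004016 mol.
n(KOH) added = 0.2258 x 0.004650 = 0.001050 mol, converting that many moles of HClO to ClO-.
Remaining n(HClO) = 0.002966 mol; n(ClO-) = 0.001050 mol.
By Henderson-Hasselbalch, pH = pKa + log([A^-]/[HA]) = 7.52 + log(0.001050/0.002966) = 7.52 + (-0.45) = 7.07.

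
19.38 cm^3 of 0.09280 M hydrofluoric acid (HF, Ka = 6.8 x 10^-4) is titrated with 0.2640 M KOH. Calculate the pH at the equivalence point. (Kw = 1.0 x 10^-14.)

8.00

n(HF) = 0.09280 x 0.01938 = 0.001798 mol; V(KOH) at equivalence = 0.001798/0.2640 = 0.006812 L.
At equivalence all the acid is converted to F-; total volume = 0.01938 + 0.006812 = 0.02619 L, so [F-] = 0.001798/0.02619 = 0.06866 M.
Kb = Kw/Ka = 1.0e-14 / 6.8 x 10^-4 = 1.47e-11.
[OH^-] = sqrt(Kb x [F-]) = sqrt(1.47e-11 x 0.06866) = 1.00e-6 M.
pOH = 6.00, so pH = 14.00 - 6.00 = 8.00.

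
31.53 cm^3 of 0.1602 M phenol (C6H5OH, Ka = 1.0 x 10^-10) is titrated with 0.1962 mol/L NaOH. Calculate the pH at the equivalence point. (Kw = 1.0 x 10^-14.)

11.47

n(C6H5OH) = 0.1602 x 0.03153 = 0.005051 mol; V(NaOH) at equivalence = 0.005051/0.1962 = 0.02574 L.
At equivalence all the acid is converted to C6H5O-; total volume = 0.03153 + 0.02574 = 0.05727 L, so [C6H5O-] = 0.005051/0.05727 = 0.08819 M.
Kb = Kw/Ka = 1.0e-14 / 1.0 x 10^-10 = 0.000100.
[OH^-] = sqrt(Kb x [C6H5O-]) = sqrt(0.000100 x 0.08819) = 0.00297 M.
pOH = 2.53, so pH = 14.00 - 2.53 = 11.47.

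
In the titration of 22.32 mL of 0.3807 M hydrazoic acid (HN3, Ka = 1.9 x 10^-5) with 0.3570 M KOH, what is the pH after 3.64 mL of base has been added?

3.98

Initial n(HN3) = 0.3807 x 0.02232 = 0.008497 mol.
n(KOH) added = 0.3570 x 0.003640 = 0.001299 mol, converting that many moles of HN3 to N3-.
Remaining n(HN3) = 0.007198 mol; n(N3-) = 0.001299 mol.
By Henderson-Hasselbalch, pH = pKa + log([A^-]/[HA]) = 4.72 + log(0.001299/0.007198) = 4.72 + (-0.74) = 3.98.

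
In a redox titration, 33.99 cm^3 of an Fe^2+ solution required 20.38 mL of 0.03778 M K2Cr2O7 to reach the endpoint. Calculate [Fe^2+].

0.136 M

n(K2Cr2O7) = 0.03778 x 0.02038 = 0.0007700 mol.
From the balanced equation, 1 mol K2Cr2O7 reacts with 6 mol Fe^2+, so n(Fe^2+) = 0.0007700 x 6/1 = 0.004620 mol.
[Fe^2+] = 0.004620 / 0.03399 L = 0.136 M.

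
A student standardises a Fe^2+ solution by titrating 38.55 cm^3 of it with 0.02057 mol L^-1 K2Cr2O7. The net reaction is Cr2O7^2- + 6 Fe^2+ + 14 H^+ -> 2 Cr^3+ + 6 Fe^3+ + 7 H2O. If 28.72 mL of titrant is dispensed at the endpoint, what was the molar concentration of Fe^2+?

0.0919 M

n(K2Cr2O7) = 0.02057 x 0.02872 = 0.0005908 mol.
From the balanced equation, 1 mol K2Cr2O7 reacts with 6 mol Fe^2+, so n(Fe^2+) = 0.0005908 x 6/1 = 0.003545 mol.
[Fe^2+] = 0.003545 / 0.03855 L = 0.0919 M.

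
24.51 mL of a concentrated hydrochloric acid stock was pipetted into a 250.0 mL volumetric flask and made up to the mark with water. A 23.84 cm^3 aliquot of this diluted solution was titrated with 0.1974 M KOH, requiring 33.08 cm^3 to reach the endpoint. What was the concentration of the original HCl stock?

n(KOH) = 0.1974 x 0.03308 = 0.006530 mol.
n(HCl) in the aliquot = 0.006530 mol.
[diluted HCl] = 0.006530 / 0.02384 = 0.2739 M.
Dilution factor = 250.0/24.51 = 10.20, so [stock] = 0.2739 x 10.20 = 2.79 M.

2.79 M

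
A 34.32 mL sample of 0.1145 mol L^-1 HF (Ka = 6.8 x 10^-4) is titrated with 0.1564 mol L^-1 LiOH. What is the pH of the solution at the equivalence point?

n(HF) = 0.1145 x 0.03432 = 0.003930 mol; V(LiOH) at equivalence = 0.003930/0.1564 = 0.02513 L.
At equivalence all the acid is converted to F-; total volume = 0.03432 + 0.02513 = 0.05945 L, so [F-] = 0.003930/0.05945 = 0.06610 M.
Kb = Kw/Ka = 1.0e-14 / 6.8 x 10^-4 = 1.47e-11.
[OH^-] = sqrt(Kb x [F-]) = sqrt(1.47e-11 x 0.06610) = 9.86e-7 M.
pOH = 6.01, so pH = 14.00 - 6.01 = 7.99.

7.99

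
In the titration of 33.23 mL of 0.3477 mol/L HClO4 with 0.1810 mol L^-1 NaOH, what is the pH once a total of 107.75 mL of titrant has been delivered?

n(acid) = 0.3477 x 0.03323 = 0.01155 mol; n(NaOH) added = 0.1810 x 0.1077 = 0.01950 mol.
Base is in excess by 0.01950 - 0.01155 = 0.007949 mol in a total volume of 0.1410 L.
[OH^-] = 0.007949/0.1410 = 0.05638 M, so pOH = 1.25 and pH = 14.00 - 1.25 = 12.75.

12.75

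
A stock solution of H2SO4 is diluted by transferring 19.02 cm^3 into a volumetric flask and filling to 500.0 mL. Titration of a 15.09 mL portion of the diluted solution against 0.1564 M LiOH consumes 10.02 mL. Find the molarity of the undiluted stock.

n(LiOH) = 0.1564 x 0.01002 = 0.001567 mol.
n(H2SO4) in the aliquot = 0.001567 x 1/2 = 0.0007836 mol.
[diluted H2SO4] = 0.0007836 / 0.01509 = 0.05193 M.
Dilution factor = 500.0/19.02 = 26.29, so [stock] = 0.05193 x 26.29 = 1.37 M.

1.37 M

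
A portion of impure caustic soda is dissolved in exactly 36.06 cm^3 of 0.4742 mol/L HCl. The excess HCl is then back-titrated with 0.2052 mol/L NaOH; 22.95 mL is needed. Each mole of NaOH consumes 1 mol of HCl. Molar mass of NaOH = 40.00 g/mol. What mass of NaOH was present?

Total n(HCl) added = 0.4742 x 0.03606 = 0.01710 mol.
n(NaOH) used = 0.2052 x 0.02295 = 0.004709 mol, which equals the excess n(HCl).
So n(HCl) consumed by the sample = 0.01710 - 0.004709 = 0.01239 mol.
n(NaOH) = 0.01239 / 1 = 0.01239 mol.
mass = 0.01239 mol x 40.00 g/mol = 0.496 g.

0.496 g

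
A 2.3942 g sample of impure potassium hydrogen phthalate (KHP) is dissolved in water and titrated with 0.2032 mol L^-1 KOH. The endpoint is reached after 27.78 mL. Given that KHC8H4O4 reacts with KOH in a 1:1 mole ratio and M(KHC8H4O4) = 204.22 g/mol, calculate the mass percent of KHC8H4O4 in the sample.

n(KOH) = 0.2032 x 0.02778 = 0.005645 mol.
n(KHC8H4O4) = 0.005645 / 1 = 0.005645 mol.
mass of KHC8H4O4 = 0.005645 x 204.22 = 1.153 g.
% purity = 1.153 / 2.3942 x 100 = 48.1%.

48.1%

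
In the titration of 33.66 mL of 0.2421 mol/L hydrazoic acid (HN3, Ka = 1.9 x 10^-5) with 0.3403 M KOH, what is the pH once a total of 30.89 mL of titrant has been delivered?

n(acid) = 0.2421 x 0.03366 = 0.008149 mol; n(KOH) added = 0.3403 x 0.03089 = 0.01051 mol.
Base is in excess by 0.01051 - 0.008149 = 0.002363 mol in a total volume of 0.06455 L.
[OH^-] = 0.002363/0.06455 = 0.03660 M, so pOH = 1.44 and pH = 14.00 - 1.44 = 12.56.

12.56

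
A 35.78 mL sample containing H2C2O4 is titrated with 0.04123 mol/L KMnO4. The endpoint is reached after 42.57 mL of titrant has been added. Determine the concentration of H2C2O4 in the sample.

0.123 M

n(KMnO4) = 0.04123 x 0.04257 = 0.001755 mol.
From the balanced equation, 2 mol KMnO4 reacts with 5 mol H2C2O4, so n(H2C2O4) = 0.001755 x 5/2 = 0.004388 mol.
[H2C2O4] = 0.004388 / 0.03578 L = 0.123 M.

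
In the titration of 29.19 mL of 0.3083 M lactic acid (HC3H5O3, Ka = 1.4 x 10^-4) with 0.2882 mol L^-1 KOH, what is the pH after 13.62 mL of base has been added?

3.74

Initial n(HC3H5O3) = 0.3083 x 0.02919 = 0.008999 mol.
n(KOH) added = 0.2882 x 0.01362 = 0.003925 mol, converting that many moles of HC3H5O3 to C3H5O3-.
Remaining n(HC3H5O3) = 0.005074 mol; n(C3H5O3-) = 0.003925 mol.
By Henderson-Hasselbalch, pH = pKa + log([A^-]/[HA]) = 3.85 + log(0.003925/0.005074) = 3.85 + (-0.11) = 3.74.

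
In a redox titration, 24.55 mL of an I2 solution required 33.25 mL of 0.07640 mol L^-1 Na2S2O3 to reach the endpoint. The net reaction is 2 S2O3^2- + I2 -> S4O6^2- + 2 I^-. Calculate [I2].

0.0517 M

n(Na2S2O3) = 0.07640 x 0.03325 = 0.002540 mol.
From the balanced equation, 2 mol Na2S2O3 reacts with 1 mol I2, so n(I2) = 0.002540 x 1/2 = 0.001270 mol.
[I2] = 0.001270 / 0.02455 L = 0.0517 M.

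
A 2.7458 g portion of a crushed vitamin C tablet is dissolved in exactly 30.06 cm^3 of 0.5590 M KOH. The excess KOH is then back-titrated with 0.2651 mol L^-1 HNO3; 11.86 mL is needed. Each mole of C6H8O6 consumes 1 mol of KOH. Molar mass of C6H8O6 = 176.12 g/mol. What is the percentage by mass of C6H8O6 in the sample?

Total n(KOH) added = 0.5590 x 0.03006 = 0.01680 mol.
n(HNO3) used = 0.2651 x 0.01186 = 0.003144 mol, which equals the excess n(KOH).
So n(KOH) consumed by the sample = 0.01680 - 0.003144 = 0.01366 mol.
n(C6H8O6) = 0.01366 / 1 = 0.01366 mol.
mass C6H8O6 = 0.01366 x 176.12 = 2.406 g, so %C6H8O6 = 2.406/2.7458 x 100 = 87.6%.

87.6%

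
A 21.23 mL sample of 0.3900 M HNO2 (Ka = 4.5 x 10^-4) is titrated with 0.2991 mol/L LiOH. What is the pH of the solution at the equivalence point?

8.29

n(HNO2) = 0.3900 x 0.02123 = 0.008280 mol; V(LiOH) at equivalence = 0.008280/0.2991 = 0.02768 L.
At equivalence all the acid is converted to NO2-; total volume = 0.02123 + 0.02768 = 0.04891 L, so [NO2-] = 0.008280/0.04891 = 0.1693 M.
Kb = Kw/Ka = 1.0e-14 / 4.5 x 10^-4 = 2.22e-11.
[OH^-] = sqrt(Kb x [NO2-]) = sqrt(2.22e-11 x 0.1693) = 1.94e-6 M.
pOH = 5.71, so pH = 14.00 - 5.71 = 8.29.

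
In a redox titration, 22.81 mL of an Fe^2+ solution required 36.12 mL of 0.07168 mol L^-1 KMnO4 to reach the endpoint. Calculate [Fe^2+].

0.568 M

n(KMnO4) = 0.07168 x 0.03612 = 0.002589 mol.
From the balanced equation, 1 mol KMnO4 reacts with 5 mol Fe^2+, so n(Fe^2+) = 0.002589 x 5/1 = 0.01295 mol.
[Fe^2+] = 0.01295 / 0.02281 L = 0.568 M.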